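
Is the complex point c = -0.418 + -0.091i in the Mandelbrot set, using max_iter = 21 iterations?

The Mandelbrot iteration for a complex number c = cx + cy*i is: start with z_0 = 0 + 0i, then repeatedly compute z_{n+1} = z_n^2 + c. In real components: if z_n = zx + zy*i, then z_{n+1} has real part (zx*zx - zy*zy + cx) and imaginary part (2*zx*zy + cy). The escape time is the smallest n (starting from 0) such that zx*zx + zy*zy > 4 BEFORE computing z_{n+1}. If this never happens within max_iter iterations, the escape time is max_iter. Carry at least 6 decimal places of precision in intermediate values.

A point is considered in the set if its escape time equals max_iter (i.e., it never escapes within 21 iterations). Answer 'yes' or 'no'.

Answer: yes

Derivation:
z_0 = 0 + 0i, c = -0.4180 + -0.0910i
Iter 1: z = -0.4180 + -0.0910i, |z|^2 = 0.1830
Iter 2: z = -0.2516 + -0.0149i, |z|^2 = 0.0635
Iter 3: z = -0.3549 + -0.0835i, |z|^2 = 0.1330
Iter 4: z = -0.2990 + -0.0317i, |z|^2 = 0.0904
Iter 5: z = -0.3296 + -0.0720i, |z|^2 = 0.1138
Iter 6: z = -0.3145 + -0.0435i, |z|^2 = 0.1008
Iter 7: z = -0.3210 + -0.0636i, |z|^2 = 0.1071
Iter 8: z = -0.3190 + -0.0502i, |z|^2 = 0.1043
Iter 9: z = -0.3187 + -0.0590i, |z|^2 = 0.1051
Iter 10: z = -0.3199 + -0.0534i, |z|^2 = 0.1052
Iter 11: z = -0.3185 + -0.0568i, |z|^2 = 0.1047
Iter 12: z = -0.3198 + -0.0548i, |z|^2 = 0.1053
Iter 13: z = -0.3187 + -0.0560i, |z|^2 = 0.1047
Iter 14: z = -0.3195 + -0.0553i, |z|^2 = 0.1052
Iter 15: z = -0.3190 + -0.0556i, |z|^2 = 0.1048
Iter 16: z = -0.3194 + -0.0555i, |z|^2 = 0.1051
Iter 17: z = -0.3191 + -0.0555i, |z|^2 = 0.1049
Iter 18: z = -0.3193 + -0.0556i, |z|^2 = 0.1050
Iter 19: z = -0.3192 + -0.0555i, |z|^2 = 0.1049
Iter 20: z = -0.3192 + -0.0556i, |z|^2 = 0.1050
Did not escape in 21 iterations → in set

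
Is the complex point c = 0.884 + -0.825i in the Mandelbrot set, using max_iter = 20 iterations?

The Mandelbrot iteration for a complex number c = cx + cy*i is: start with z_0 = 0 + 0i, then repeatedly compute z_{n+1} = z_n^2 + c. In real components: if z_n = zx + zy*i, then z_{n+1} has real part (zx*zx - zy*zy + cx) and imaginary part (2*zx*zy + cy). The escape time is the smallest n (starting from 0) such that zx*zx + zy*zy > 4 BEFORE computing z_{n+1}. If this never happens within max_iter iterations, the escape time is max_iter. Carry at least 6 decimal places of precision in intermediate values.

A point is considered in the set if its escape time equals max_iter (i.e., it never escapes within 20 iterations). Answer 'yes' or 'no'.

Answer: no

Derivation:
z_0 = 0 + 0i, c = 0.8840 + -0.8250i
Iter 1: z = 0.8840 + -0.8250i, |z|^2 = 1.4621
Iter 2: z = 0.9848 + -2.2836i, |z|^2 = 6.1847
Escaped at iteration 2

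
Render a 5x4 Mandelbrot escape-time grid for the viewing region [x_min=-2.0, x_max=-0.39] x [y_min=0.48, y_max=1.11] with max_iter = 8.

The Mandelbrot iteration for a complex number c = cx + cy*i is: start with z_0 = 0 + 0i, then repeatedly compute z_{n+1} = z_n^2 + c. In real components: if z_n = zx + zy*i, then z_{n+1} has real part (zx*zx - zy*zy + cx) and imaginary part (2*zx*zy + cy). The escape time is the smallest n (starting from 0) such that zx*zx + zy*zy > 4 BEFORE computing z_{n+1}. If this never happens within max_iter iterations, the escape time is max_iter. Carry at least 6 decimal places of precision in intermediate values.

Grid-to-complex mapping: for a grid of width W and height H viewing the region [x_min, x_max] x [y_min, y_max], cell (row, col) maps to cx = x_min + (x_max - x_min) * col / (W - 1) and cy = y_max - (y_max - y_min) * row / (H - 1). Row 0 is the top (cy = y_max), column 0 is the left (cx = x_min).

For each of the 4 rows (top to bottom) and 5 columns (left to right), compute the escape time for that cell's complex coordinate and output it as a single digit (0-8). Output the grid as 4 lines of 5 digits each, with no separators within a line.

Answer: 12334
13345
13348
13568

Derivation:
(row=0, col=0): c = -2.0000 + 1.1100i → escape time 1
(row=0, col=1): c = -1.5975 + 1.1100i → escape time 2
(row=0, col=2): c = -1.1950 + 1.1100i → escape time 3
(row=0, col=3): c = -0.7925 + 1.1100i → escape time 3
(row=0, col=4): c = -0.3900 + 1.1100i → escape time 4
(row=1, col=0): c = -2.0000 + 0.9000i → escape time 1
(row=1, col=1): c = -1.5975 + 0.9000i → escape time 3
(row=1, col=2): c = -1.1950 + 0.9000i → escape time 3
(row=1, col=3): c = -0.7925 + 0.9000i → escape time 4
(row=1, col=4): c = -0.3900 + 0.9000i → escape time 5
(row=2, col=0): c = -2.0000 + 0.6900i → escape time 1
(row=2, col=1): c = -1.5975 + 0.6900i → escape time 3
(row=2, col=2): c = -1.1950 + 0.6900i → escape time 3
(row=2, col=3): c = -0.7925 + 0.6900i → escape time 4
(row=2, col=4): c = -0.3900 + 0.6900i → escape time 8
(row=3, col=0): c = -2.0000 + 0.4800i → escape time 1
(row=3, col=1): c = -1.5975 + 0.4800i → escape time 3
(row=3, col=2): c = -1.1950 + 0.4800i → escape time 5
(row=3, col=3): c = -0.7925 + 0.4800i → escape time 6
(row=3, col=4): c = -0.3900 + 0.4800i → escape time 8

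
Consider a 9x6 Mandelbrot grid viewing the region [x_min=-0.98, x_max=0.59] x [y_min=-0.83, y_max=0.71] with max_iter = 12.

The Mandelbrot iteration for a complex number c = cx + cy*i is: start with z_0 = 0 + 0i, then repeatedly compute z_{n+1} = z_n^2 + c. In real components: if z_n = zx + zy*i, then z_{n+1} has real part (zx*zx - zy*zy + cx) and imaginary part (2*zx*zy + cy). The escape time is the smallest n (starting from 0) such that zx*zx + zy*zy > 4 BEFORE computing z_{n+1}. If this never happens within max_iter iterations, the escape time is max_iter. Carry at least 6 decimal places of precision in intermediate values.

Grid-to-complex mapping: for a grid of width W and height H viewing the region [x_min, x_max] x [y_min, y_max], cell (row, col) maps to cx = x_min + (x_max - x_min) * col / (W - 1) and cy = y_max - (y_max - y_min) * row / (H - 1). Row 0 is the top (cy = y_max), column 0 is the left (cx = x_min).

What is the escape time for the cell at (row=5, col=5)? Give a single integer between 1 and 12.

Answer: 12

Derivation:
z_0 = 0 + 0i, c = 0.0012 + -0.8300i
Iter 1: z = 0.0012 + -0.8300i, |z|^2 = 0.6889
Iter 2: z = -0.6876 + -0.8321i, |z|^2 = 1.1652
Iter 3: z = -0.2182 + 0.3144i, |z|^2 = 0.1464
Iter 4: z = -0.0499 + -0.9672i, |z|^2 = 0.9380
Iter 5: z = -0.9317 + -0.7334i, |z|^2 = 1.4060
Iter 6: z = 0.3315 + 0.5367i, |z|^2 = 0.3979
Iter 7: z = -0.1769 + -0.4742i, |z|^2 = 0.2561
Iter 8: z = -0.1923 + -0.6623i, |z|^2 = 0.4756
Iter 9: z = -0.4004 + -0.5753i, |z|^2 = 0.4913
Iter 10: z = -0.1694 + -0.3693i, |z|^2 = 0.1651
Iter 11: z = -0.1064 + -0.7049i, |z|^2 = 0.5082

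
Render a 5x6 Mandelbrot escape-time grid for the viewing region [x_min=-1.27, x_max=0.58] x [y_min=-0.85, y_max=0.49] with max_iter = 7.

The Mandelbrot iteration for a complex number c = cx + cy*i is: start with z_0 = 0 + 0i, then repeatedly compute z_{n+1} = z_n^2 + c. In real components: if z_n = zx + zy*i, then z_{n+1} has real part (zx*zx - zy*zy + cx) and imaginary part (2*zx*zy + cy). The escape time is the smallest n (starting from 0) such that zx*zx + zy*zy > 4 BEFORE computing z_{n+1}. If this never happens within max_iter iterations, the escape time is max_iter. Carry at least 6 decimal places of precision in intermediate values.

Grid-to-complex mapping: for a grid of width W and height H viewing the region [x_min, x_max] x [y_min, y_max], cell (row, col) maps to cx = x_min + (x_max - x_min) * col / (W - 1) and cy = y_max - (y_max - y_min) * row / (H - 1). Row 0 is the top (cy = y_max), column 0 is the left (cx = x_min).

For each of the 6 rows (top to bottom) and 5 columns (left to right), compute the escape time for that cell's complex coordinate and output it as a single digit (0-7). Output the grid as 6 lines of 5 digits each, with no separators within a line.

(row=0, col=0): c = -1.2700 + 0.4900i → escape time 4
(row=0, col=1): c = -0.8075 + 0.4900i → escape time 6
(row=0, col=2): c = -0.3450 + 0.4900i → escape time 7
(row=0, col=3): c = 0.1175 + 0.4900i → escape time 7
(row=0, col=4): c = 0.5800 + 0.4900i → escape time 4
(row=1, col=0): c = -1.2700 + 0.2220i → escape time 7
(row=1, col=1): c = -0.8075 + 0.2220i → escape time 7
(row=1, col=2): c = -0.3450 + 0.2220i → escape time 7
(row=1, col=3): c = 0.1175 + 0.2220i → escape time 7
(row=1, col=4): c = 0.5800 + 0.2220i → escape time 4
(row=2, col=0): c = -1.2700 + -0.0460i → escape time 7
(row=2, col=1): c = -0.8075 + -0.0460i → escape time 7
(row=2, col=2): c = -0.3450 + -0.0460i → escape time 7
(row=2, col=3): c = 0.1175 + -0.0460i → escape time 7
(row=2, col=4): c = 0.5800 + -0.0460i → escape time 4
(row=3, col=0): c = -1.2700 + -0.3140i → escape time 7
(row=3, col=1): c = -0.8075 + -0.3140i → escape time 7
(row=3, col=2): c = -0.3450 + -0.3140i → escape time 7
(row=3, col=3): c = 0.1175 + -0.3140i → escape time 7
(row=3, col=4): c = 0.5800 + -0.3140i → escape time 4
(row=4, col=0): c = -1.2700 + -0.5820i → escape time 3
(row=4, col=1): c = -0.8075 + -0.5820i → escape time 5
(row=4, col=2): c = -0.3450 + -0.5820i → escape time 7
(row=4, col=3): c = 0.1175 + -0.5820i → escape time 7
(row=4, col=4): c = 0.5800 + -0.5820i → escape time 3
(row=5, col=0): c = -1.2700 + -0.8500i → escape time 3
(row=5, col=1): c = -0.8075 + -0.8500i → escape time 4
(row=5, col=2): c = -0.3450 + -0.8500i → escape time 6
(row=5, col=3): c = 0.1175 + -0.8500i → escape time 5
(row=5, col=4): c = 0.5800 + -0.8500i → escape time 3

Answer: 46774
77774
77774
77774
35773
34653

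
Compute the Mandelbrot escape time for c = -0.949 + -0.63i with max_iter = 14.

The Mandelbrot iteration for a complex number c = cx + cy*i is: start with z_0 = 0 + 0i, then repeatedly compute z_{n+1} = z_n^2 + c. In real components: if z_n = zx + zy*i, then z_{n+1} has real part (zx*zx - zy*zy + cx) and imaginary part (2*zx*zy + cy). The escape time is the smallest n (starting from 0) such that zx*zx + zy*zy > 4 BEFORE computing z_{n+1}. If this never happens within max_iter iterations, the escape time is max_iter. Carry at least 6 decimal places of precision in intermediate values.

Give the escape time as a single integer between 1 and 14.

z_0 = 0 + 0i, c = -0.9490 + -0.6300i
Iter 1: z = -0.9490 + -0.6300i, |z|^2 = 1.2975
Iter 2: z = -0.4453 + 0.5657i, |z|^2 = 0.5184
Iter 3: z = -1.0708 + -1.1338i, |z|^2 = 2.4322
Iter 4: z = -1.0881 + 1.7982i, |z|^2 = 4.4173
Escaped at iteration 4

Answer: 4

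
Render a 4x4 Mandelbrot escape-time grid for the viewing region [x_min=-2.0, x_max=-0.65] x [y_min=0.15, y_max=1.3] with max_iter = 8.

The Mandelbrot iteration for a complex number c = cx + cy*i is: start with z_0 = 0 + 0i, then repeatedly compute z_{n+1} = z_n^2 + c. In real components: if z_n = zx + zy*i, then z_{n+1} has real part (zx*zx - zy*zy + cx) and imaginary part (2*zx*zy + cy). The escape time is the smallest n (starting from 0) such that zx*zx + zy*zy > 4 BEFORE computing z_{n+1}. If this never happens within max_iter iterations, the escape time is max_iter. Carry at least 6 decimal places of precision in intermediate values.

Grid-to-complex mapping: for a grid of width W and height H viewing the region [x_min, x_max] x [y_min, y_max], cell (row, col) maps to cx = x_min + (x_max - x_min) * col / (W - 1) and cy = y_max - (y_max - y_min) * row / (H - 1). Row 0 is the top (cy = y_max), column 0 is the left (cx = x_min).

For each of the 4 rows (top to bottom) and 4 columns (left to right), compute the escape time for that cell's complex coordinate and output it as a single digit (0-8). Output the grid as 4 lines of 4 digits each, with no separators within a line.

Answer: 1123
1334
1358
1588

Derivation:
(row=0, col=0): c = -2.0000 + 1.3000i → escape time 1
(row=0, col=1): c = -1.5500 + 1.3000i → escape time 1
(row=0, col=2): c = -1.1000 + 1.3000i → escape time 2
(row=0, col=3): c = -0.6500 + 1.3000i → escape time 3
(row=1, col=0): c = -2.0000 + 0.9167i → escape time 1
(row=1, col=1): c = -1.5500 + 0.9167i → escape time 3
(row=1, col=2): c = -1.1000 + 0.9167i → escape time 3
(row=1, col=3): c = -0.6500 + 0.9167i → escape time 4
(row=2, col=0): c = -2.0000 + 0.5333i → escape time 1
(row=2, col=1): c = -1.5500 + 0.5333i → escape time 3
(row=2, col=2): c = -1.1000 + 0.5333i → escape time 5
(row=2, col=3): c = -0.6500 + 0.5333i → escape time 8
(row=3, col=0): c = -2.0000 + 0.1500i → escape time 1
(row=3, col=1): c = -1.5500 + 0.1500i → escape time 5
(row=3, col=2): c = -1.1000 + 0.1500i → escape time 8
(row=3, col=3): c = -0.6500 + 0.1500i → escape time 8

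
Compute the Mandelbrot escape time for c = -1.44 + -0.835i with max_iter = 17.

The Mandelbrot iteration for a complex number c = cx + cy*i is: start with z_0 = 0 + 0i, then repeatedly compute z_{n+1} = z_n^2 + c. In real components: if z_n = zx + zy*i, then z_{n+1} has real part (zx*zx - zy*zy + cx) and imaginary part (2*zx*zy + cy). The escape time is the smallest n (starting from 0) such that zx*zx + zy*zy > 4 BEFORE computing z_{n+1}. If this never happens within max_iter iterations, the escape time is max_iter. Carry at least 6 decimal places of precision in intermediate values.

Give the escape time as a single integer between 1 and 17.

z_0 = 0 + 0i, c = -1.4400 + -0.8350i
Iter 1: z = -1.4400 + -0.8350i, |z|^2 = 2.7708
Iter 2: z = -0.0636 + 1.5698i, |z|^2 = 2.4683
Iter 3: z = -3.9002 + -1.0348i, |z|^2 = 16.2825
Escaped at iteration 3

Answer: 3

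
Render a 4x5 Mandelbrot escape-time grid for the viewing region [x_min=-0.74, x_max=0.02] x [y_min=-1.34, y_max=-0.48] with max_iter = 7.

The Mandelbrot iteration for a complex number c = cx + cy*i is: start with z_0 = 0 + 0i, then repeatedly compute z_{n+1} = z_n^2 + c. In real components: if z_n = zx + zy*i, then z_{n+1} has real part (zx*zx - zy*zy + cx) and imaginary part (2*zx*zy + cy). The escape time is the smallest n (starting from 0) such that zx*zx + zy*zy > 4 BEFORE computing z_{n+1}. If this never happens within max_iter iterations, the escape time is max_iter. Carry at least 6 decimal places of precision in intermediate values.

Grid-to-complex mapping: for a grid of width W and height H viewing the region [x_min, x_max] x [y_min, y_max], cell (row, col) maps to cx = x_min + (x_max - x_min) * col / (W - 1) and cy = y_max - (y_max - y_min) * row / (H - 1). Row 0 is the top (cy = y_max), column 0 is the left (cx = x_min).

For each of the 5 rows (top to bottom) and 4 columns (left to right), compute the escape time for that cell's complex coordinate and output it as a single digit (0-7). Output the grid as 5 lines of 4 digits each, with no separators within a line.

(row=0, col=0): c = -0.7400 + -0.4800i → escape time 7
(row=0, col=1): c = -0.4867 + -0.4800i → escape time 7
(row=0, col=2): c = -0.2333 + -0.4800i → escape time 7
(row=0, col=3): c = 0.0200 + -0.4800i → escape time 7
(row=1, col=0): c = -0.7400 + -0.6950i → escape time 5
(row=1, col=1): c = -0.4867 + -0.6950i → escape time 7
(row=1, col=2): c = -0.2333 + -0.6950i → escape time 7
(row=1, col=3): c = 0.0200 + -0.6950i → escape time 7
(row=2, col=0): c = -0.7400 + -0.9100i → escape time 4
(row=2, col=1): c = -0.4867 + -0.9100i → escape time 4
(row=2, col=2): c = -0.2333 + -0.9100i → escape time 7
(row=2, col=3): c = 0.0200 + -0.9100i → escape time 7
(row=3, col=0): c = -0.7400 + -1.1250i → escape time 3
(row=3, col=1): c = -0.4867 + -1.1250i → escape time 3
(row=3, col=2): c = -0.2333 + -1.1250i → escape time 5
(row=3, col=3): c = 0.0200 + -1.1250i → escape time 4
(row=4, col=0): c = -0.7400 + -1.3400i → escape time 2
(row=4, col=1): c = -0.4867 + -1.3400i → escape time 2
(row=4, col=2): c = -0.2333 + -1.3400i → escape time 2
(row=4, col=3): c = 0.0200 + -1.3400i → escape time 2

Answer: 7777
5777
4477
3354
2222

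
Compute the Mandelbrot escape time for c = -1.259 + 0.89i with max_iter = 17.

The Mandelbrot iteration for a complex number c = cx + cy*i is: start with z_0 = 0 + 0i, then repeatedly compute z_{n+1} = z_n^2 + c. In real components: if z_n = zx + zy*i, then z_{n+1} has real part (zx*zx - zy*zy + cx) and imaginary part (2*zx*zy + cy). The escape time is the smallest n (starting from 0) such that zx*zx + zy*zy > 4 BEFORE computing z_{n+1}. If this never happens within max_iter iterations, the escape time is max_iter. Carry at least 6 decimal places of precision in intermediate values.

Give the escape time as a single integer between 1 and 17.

z_0 = 0 + 0i, c = -1.2590 + 0.8900i
Iter 1: z = -1.2590 + 0.8900i, |z|^2 = 2.3772
Iter 2: z = -0.4660 + -1.3510i, |z|^2 = 2.0424
Iter 3: z = -2.8671 + 2.1492i, |z|^2 = 12.8392
Escaped at iteration 3

Answer: 3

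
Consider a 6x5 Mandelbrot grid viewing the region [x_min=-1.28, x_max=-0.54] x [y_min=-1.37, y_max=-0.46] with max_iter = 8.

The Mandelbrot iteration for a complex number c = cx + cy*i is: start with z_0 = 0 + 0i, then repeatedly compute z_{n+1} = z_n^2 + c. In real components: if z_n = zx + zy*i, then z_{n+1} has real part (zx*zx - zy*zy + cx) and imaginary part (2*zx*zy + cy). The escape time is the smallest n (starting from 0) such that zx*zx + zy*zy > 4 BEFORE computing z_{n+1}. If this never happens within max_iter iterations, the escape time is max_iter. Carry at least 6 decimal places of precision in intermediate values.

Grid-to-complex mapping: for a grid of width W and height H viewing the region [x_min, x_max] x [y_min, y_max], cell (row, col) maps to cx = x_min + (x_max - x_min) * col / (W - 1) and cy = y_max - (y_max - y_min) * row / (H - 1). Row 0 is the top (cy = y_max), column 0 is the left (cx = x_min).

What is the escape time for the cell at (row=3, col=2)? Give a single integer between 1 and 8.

z_0 = 0 + 0i, c = -0.9840 + -1.1425i
Iter 1: z = -0.9840 + -1.1425i, |z|^2 = 2.2736
Iter 2: z = -1.3211 + 1.1059i, |z|^2 = 2.9683
Iter 3: z = -0.4619 + -4.0645i, |z|^2 = 16.7336
Escaped at iteration 3

Answer: 3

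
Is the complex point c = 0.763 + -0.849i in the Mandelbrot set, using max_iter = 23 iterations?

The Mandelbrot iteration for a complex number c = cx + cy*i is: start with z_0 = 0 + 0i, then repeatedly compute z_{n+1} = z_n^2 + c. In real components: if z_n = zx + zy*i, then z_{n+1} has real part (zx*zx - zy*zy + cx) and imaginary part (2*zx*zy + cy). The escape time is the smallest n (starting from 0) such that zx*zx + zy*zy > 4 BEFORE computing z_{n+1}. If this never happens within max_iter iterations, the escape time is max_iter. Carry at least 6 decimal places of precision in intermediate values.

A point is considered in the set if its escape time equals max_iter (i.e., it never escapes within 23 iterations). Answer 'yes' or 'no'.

Answer: no

Derivation:
z_0 = 0 + 0i, c = 0.7630 + -0.8490i
Iter 1: z = 0.7630 + -0.8490i, |z|^2 = 1.3030
Iter 2: z = 0.6244 + -2.1446i, |z|^2 = 4.9890
Escaped at iteration 2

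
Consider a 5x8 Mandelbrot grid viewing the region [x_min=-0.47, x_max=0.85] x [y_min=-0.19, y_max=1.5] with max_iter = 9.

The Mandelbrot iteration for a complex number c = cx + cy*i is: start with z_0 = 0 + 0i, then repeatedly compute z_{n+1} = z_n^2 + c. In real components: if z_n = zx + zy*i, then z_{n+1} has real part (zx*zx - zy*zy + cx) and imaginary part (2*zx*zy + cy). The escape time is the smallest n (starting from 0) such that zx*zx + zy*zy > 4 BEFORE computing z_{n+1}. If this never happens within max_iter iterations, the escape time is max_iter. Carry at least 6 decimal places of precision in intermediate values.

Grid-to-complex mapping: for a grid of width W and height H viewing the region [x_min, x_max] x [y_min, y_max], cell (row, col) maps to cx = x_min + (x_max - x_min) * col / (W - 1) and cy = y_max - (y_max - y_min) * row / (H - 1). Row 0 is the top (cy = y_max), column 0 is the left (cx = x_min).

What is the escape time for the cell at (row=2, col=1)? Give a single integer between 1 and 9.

Answer: 9

Derivation:
z_0 = 0 + 0i, c = -0.1400 + 1.0171i
Iter 1: z = -0.1400 + 1.0171i, |z|^2 = 1.0542
Iter 2: z = -1.1550 + 0.7323i, |z|^2 = 1.8703
Iter 3: z = 0.6577 + -0.6745i, |z|^2 = 0.8875
Iter 4: z = -0.1625 + 0.1299i, |z|^2 = 0.0433
Iter 5: z = -0.1305 + 0.9749i, |z|^2 = 0.9675
Iter 6: z = -1.0734 + 0.7627i, |z|^2 = 1.7341
Iter 7: z = 0.4305 + -0.6204i, |z|^2 = 0.5702
Iter 8: z = -0.3395 + 0.4830i, |z|^2 = 0.3486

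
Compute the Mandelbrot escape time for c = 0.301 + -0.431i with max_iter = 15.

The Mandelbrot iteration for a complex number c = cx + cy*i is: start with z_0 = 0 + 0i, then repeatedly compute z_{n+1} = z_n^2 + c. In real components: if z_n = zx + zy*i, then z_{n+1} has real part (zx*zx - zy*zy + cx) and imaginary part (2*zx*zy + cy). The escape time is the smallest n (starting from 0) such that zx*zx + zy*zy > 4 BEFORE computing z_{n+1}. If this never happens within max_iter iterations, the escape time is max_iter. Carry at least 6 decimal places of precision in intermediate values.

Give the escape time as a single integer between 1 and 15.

z_0 = 0 + 0i, c = 0.3010 + -0.4310i
Iter 1: z = 0.3010 + -0.4310i, |z|^2 = 0.2764
Iter 2: z = 0.2058 + -0.6905i, |z|^2 = 0.5191
Iter 3: z = -0.1334 + -0.7152i, |z|^2 = 0.5294
Iter 4: z = -0.1928 + -0.2402i, |z|^2 = 0.0949
Iter 5: z = 0.2805 + -0.3384i, |z|^2 = 0.1932
Iter 6: z = 0.2652 + -0.6208i, |z|^2 = 0.4557
Iter 7: z = -0.0141 + -0.7602i, |z|^2 = 0.5781
Iter 8: z = -0.2768 + -0.4096i, |z|^2 = 0.2443
Iter 9: z = 0.2098 + -0.2043i, |z|^2 = 0.0858
Iter 10: z = 0.3033 + -0.5167i, |z|^2 = 0.3590
Iter 11: z = 0.1260 + -0.7444i, |z|^2 = 0.5701
Iter 12: z = -0.2373 + -0.6186i, |z|^2 = 0.4389
Iter 13: z = -0.0253 + -0.1374i, |z|^2 = 0.0195
Iter 14: z = 0.2828 + -0.4241i, |z|^2 = 0.2598

Answer: 15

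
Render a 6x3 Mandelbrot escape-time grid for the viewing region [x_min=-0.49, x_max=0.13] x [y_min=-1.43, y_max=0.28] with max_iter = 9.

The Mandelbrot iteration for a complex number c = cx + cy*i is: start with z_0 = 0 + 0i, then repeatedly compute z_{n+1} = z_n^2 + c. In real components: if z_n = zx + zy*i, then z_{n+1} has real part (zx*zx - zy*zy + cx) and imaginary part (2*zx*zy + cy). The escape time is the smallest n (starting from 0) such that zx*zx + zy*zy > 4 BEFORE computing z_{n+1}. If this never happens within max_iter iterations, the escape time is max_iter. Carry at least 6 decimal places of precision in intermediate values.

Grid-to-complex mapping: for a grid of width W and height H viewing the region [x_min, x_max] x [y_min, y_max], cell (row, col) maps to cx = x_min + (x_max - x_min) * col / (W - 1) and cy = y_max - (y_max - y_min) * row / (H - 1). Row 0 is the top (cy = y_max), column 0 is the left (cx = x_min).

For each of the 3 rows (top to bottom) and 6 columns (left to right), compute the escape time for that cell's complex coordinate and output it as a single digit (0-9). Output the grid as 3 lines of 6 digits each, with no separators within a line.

(row=0, col=0): c = -0.4900 + 0.2800i → escape time 9
(row=0, col=1): c = -0.3660 + 0.2800i → escape time 9
(row=0, col=2): c = -0.2420 + 0.2800i → escape time 9
(row=0, col=3): c = -0.1180 + 0.2800i → escape time 9
(row=0, col=4): c = 0.0060 + 0.2800i → escape time 9
(row=0, col=5): c = 0.1300 + 0.2800i → escape time 9
(row=1, col=0): c = -0.4900 + -0.5750i → escape time 9
(row=1, col=1): c = -0.3660 + -0.5750i → escape time 9
(row=1, col=2): c = -0.2420 + -0.5750i → escape time 9
(row=1, col=3): c = -0.1180 + -0.5750i → escape time 9
(row=1, col=4): c = 0.0060 + -0.5750i → escape time 9
(row=1, col=5): c = 0.1300 + -0.5750i → escape time 9
(row=2, col=0): c = -0.4900 + -1.4300i → escape time 2
(row=2, col=1): c = -0.3660 + -1.4300i → escape time 2
(row=2, col=2): c = -0.2420 + -1.4300i → escape time 2
(row=2, col=3): c = -0.1180 + -1.4300i → escape time 2
(row=2, col=4): c = 0.0060 + -1.4300i → escape time 2
(row=2, col=5): c = 0.1300 + -1.4300i → escape time 2

Answer: 999999
999999
222222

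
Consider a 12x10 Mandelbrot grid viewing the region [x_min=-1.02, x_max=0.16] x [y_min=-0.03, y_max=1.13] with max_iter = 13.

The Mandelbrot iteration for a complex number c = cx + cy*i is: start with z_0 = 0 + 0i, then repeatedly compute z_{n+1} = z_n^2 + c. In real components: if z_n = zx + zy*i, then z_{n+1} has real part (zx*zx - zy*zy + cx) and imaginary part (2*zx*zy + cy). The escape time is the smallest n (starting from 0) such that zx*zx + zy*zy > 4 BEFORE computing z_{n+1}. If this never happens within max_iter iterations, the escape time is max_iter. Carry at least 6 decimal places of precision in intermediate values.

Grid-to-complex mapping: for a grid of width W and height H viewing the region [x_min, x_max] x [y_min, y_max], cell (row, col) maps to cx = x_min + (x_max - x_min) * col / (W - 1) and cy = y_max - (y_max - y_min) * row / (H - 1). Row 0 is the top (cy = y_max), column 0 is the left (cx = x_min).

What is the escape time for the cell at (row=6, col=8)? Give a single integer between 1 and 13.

Answer: 13

Derivation:
z_0 = 0 + 0i, c = -0.1618 + 0.3567i
Iter 1: z = -0.1618 + 0.3567i, |z|^2 = 0.1534
Iter 2: z = -0.2628 + 0.2412i, |z|^2 = 0.1273
Iter 3: z = -0.1509 + 0.2299i, |z|^2 = 0.0756
Iter 4: z = -0.1919 + 0.2873i, |z|^2 = 0.1193
Iter 5: z = -0.2075 + 0.2464i, |z|^2 = 0.1038
Iter 6: z = -0.1795 + 0.2544i, |z|^2 = 0.0969
Iter 7: z = -0.1943 + 0.2654i, |z|^2 = 0.1082
Iter 8: z = -0.1945 + 0.2535i, |z|^2 = 0.1021
Iter 9: z = -0.1883 + 0.2581i, |z|^2 = 0.1020
Iter 10: z = -0.1930 + 0.2595i, |z|^2 = 0.1046
Iter 11: z = -0.1919 + 0.2565i, |z|^2 = 0.1026
Iter 12: z = -0.1908 + 0.2582i, |z|^2 = 0.1031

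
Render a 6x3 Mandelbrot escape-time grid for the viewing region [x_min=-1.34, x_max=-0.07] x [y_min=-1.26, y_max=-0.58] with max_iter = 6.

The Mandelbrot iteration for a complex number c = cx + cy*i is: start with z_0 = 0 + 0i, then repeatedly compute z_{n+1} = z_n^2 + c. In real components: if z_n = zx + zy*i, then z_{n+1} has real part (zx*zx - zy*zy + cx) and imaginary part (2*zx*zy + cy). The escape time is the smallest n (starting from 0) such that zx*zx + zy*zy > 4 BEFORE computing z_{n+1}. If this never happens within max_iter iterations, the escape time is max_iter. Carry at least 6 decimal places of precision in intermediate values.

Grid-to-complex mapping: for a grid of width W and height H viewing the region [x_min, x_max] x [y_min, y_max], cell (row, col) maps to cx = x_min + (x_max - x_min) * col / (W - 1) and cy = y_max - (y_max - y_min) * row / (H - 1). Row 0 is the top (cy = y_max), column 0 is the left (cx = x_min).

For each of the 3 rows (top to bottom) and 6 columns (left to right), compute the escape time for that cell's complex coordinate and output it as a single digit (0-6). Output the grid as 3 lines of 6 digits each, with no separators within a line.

Answer: 345666
333456
223333

Derivation:
(row=0, col=0): c = -1.3400 + -0.5800i → escape time 3
(row=0, col=1): c = -1.0860 + -0.5800i → escape time 4
(row=0, col=2): c = -0.8320 + -0.5800i → escape time 5
(row=0, col=3): c = -0.5780 + -0.5800i → escape time 6
(row=0, col=4): c = -0.3240 + -0.5800i → escape time 6
(row=0, col=5): c = -0.0700 + -0.5800i → escape time 6
(row=1, col=0): c = -1.3400 + -0.9200i → escape time 3
(row=1, col=1): c = -1.0860 + -0.9200i → escape time 3
(row=1, col=2): c = -0.8320 + -0.9200i → escape time 3
(row=1, col=3): c = -0.5780 + -0.9200i → escape time 4
(row=1, col=4): c = -0.3240 + -0.9200i → escape time 5
(row=1, col=5): c = -0.0700 + -0.9200i → escape time 6
(row=2, col=0): c = -1.3400 + -1.2600i → escape time 2
(row=2, col=1): c = -1.0860 + -1.2600i → escape time 2
(row=2, col=2): c = -0.8320 + -1.2600i → escape time 3
(row=2, col=3): c = -0.5780 + -1.2600i → escape time 3
(row=2, col=4): c = -0.3240 + -1.2600i → escape time 3
(row=2, col=5): c = -0.0700 + -1.2600i → escape time 3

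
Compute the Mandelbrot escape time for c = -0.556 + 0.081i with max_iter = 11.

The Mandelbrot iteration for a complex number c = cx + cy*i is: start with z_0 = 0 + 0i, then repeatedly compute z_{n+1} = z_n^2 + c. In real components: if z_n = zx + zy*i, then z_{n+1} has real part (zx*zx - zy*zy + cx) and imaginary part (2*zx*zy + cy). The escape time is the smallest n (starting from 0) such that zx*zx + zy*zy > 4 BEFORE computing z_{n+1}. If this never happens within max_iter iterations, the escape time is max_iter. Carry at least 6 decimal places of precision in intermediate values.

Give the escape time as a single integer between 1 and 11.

z_0 = 0 + 0i, c = -0.5560 + 0.0810i
Iter 1: z = -0.5560 + 0.0810i, |z|^2 = 0.3157
Iter 2: z = -0.2534 + -0.0091i, |z|^2 = 0.0643
Iter 3: z = -0.4919 + 0.0856i, |z|^2 = 0.2493
Iter 4: z = -0.3214 + -0.0032i, |z|^2 = 0.1033
Iter 5: z = -0.4527 + 0.0831i, |z|^2 = 0.2118
Iter 6: z = -0.3580 + 0.0058i, |z|^2 = 0.1282
Iter 7: z = -0.4279 + 0.0769i, |z|^2 = 0.1890
Iter 8: z = -0.3788 + 0.0152i, |z|^2 = 0.1437
Iter 9: z = -0.4127 + 0.0695i, |z|^2 = 0.1752
Iter 10: z = -0.3905 + 0.0237i, |z|^2 = 0.1530

Answer: 11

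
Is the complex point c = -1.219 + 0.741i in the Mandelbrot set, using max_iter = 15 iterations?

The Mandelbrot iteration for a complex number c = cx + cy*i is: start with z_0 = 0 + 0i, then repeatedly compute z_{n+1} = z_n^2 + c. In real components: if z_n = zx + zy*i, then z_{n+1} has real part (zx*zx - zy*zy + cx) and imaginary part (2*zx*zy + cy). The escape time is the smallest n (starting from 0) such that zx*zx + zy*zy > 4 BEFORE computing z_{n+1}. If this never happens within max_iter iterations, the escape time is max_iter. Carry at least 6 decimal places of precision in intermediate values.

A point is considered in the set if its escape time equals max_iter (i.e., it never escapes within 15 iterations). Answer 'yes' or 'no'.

z_0 = 0 + 0i, c = -1.2190 + 0.7410i
Iter 1: z = -1.2190 + 0.7410i, |z|^2 = 2.0350
Iter 2: z = -0.2821 + -1.0656i, |z|^2 = 1.2150
Iter 3: z = -2.2748 + 1.3422i, |z|^2 = 6.9764
Escaped at iteration 3

Answer: no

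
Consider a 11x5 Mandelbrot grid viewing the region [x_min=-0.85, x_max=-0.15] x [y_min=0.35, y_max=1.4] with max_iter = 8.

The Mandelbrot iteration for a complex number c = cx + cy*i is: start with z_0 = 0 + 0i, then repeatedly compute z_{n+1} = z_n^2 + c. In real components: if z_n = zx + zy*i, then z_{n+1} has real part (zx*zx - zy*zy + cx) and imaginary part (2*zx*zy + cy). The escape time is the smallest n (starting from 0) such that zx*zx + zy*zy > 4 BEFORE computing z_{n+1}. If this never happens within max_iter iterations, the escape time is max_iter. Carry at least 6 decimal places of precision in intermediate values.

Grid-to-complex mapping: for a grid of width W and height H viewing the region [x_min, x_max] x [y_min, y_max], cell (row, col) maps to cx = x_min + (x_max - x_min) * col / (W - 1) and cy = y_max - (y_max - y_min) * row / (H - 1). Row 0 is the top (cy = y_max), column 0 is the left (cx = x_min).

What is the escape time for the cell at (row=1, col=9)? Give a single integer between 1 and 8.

z_0 = 0 + 0i, c = -0.2200 + 1.1375i
Iter 1: z = -0.2200 + 1.1375i, |z|^2 = 1.3423
Iter 2: z = -1.4655 + 0.6370i, |z|^2 = 2.5535
Iter 3: z = 1.5219 + -0.7296i, |z|^2 = 2.8486
Iter 4: z = 1.5640 + -1.0832i, |z|^2 = 3.6195
Iter 5: z = 1.0530 + -2.2508i, |z|^2 = 6.1748
Escaped at iteration 5

Answer: 5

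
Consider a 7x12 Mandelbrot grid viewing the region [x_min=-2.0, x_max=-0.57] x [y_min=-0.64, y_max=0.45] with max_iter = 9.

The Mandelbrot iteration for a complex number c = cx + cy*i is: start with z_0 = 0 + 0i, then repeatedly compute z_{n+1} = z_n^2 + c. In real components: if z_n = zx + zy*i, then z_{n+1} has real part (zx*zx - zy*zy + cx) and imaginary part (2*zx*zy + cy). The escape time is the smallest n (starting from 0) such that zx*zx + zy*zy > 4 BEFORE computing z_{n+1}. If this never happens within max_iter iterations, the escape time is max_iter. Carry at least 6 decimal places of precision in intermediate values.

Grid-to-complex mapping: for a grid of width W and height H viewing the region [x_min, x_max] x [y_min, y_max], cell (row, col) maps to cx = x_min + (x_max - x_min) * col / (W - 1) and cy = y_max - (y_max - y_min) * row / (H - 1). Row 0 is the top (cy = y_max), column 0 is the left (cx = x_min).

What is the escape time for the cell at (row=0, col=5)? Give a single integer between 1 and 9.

z_0 = 0 + 0i, c = -0.8083 + 0.4500i
Iter 1: z = -0.8083 + 0.4500i, |z|^2 = 0.8559
Iter 2: z = -0.3574 + -0.2775i, |z|^2 = 0.2048
Iter 3: z = -0.7576 + 0.6484i, |z|^2 = 0.9943
Iter 4: z = -0.6548 + -0.5324i, |z|^2 = 0.7122
Iter 5: z = -0.6630 + 1.1472i, |z|^2 = 1.7557
Iter 6: z = -1.6848 + -1.0713i, |z|^2 = 3.9862
Iter 7: z = 0.8827 + 4.0598i, |z|^2 = 17.2611
Escaped at iteration 7

Answer: 7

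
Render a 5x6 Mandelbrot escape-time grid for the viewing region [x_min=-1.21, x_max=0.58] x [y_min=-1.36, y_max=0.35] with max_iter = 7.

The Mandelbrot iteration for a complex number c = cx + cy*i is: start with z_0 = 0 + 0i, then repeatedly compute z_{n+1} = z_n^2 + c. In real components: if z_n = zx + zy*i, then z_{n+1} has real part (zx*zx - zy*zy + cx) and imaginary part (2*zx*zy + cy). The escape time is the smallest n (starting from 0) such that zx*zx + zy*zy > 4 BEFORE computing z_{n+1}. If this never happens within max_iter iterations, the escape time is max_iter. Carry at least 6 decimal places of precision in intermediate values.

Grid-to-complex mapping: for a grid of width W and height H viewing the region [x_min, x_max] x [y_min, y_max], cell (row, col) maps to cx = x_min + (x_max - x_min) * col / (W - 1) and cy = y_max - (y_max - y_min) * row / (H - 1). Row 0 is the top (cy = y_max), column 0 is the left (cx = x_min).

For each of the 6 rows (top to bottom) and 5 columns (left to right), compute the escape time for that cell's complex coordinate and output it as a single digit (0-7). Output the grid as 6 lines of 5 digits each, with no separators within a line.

Answer: 77774
77774
77774
35773
33542
22222

Derivation:
(row=0, col=0): c = -1.2100 + 0.3500i → escape time 7
(row=0, col=1): c = -0.7625 + 0.3500i → escape time 7
(row=0, col=2): c = -0.3150 + 0.3500i → escape time 7
(row=0, col=3): c = 0.1325 + 0.3500i → escape time 7
(row=0, col=4): c = 0.5800 + 0.3500i → escape time 4
(row=1, col=0): c = -1.2100 + 0.0080i → escape time 7
(row=1, col=1): c = -0.7625 + 0.0080i → escape time 7
(row=1, col=2): c = -0.3150 + 0.0080i → escape time 7
(row=1, col=3): c = 0.1325 + 0.0080i → escape time 7
(row=1, col=4): c = 0.5800 + 0.0080i → escape time 4
(row=2, col=0): c = -1.2100 + -0.3340i → escape time 7
(row=2, col=1): c = -0.7625 + -0.3340i → escape time 7
(row=2, col=2): c = -0.3150 + -0.3340i → escape time 7
(row=2, col=3): c = 0.1325 + -0.3340i → escape time 7
(row=2, col=4): c = 0.5800 + -0.3340i → escape time 4
(row=3, col=0): c = -1.2100 + -0.6760i → escape time 3
(row=3, col=1): c = -0.7625 + -0.6760i → escape time 5
(row=3, col=2): c = -0.3150 + -0.6760i → escape time 7
(row=3, col=3): c = 0.1325 + -0.6760i → escape time 7
(row=3, col=4): c = 0.5800 + -0.6760i → escape time 3
(row=4, col=0): c = -1.2100 + -1.0180i → escape time 3
(row=4, col=1): c = -0.7625 + -1.0180i → escape time 3
(row=4, col=2): c = -0.3150 + -1.0180i → escape time 5
(row=4, col=3): c = 0.1325 + -1.0180i → escape time 4
(row=4, col=4): c = 0.5800 + -1.0180i → escape time 2
(row=5, col=0): c = -1.2100 + -1.3600i → escape time 2
(row=5, col=1): c = -0.7625 + -1.3600i → escape time 2
(row=5, col=2): c = -0.3150 + -1.3600i → escape time 2
(row=5, col=3): c = 0.1325 + -1.3600i → escape time 2
(row=5, col=4): c = 0.5800 + -1.3600i → escape time 2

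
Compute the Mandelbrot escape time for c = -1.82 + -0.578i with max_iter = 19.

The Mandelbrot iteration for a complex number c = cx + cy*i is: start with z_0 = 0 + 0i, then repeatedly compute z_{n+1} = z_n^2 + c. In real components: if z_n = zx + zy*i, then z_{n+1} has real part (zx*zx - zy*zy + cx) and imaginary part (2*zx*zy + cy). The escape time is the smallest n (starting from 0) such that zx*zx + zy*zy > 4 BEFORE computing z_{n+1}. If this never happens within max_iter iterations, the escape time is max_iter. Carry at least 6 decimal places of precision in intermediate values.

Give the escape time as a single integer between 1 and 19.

Answer: 3

Derivation:
z_0 = 0 + 0i, c = -1.8200 + -0.5780i
Iter 1: z = -1.8200 + -0.5780i, |z|^2 = 3.6465
Iter 2: z = 1.1583 + 1.5259i, |z|^2 = 3.6701
Iter 3: z = -2.8067 + 2.9570i, |z|^2 = 16.6216
Escaped at iteration 3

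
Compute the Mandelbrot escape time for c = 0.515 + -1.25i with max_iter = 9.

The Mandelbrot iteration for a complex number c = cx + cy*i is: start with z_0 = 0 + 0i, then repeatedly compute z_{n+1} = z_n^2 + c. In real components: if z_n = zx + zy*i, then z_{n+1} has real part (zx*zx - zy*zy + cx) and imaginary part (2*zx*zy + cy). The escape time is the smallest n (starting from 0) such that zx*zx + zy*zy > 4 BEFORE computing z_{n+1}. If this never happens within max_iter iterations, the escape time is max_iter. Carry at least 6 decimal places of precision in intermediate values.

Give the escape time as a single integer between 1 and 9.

z_0 = 0 + 0i, c = 0.5150 + -1.2500i
Iter 1: z = 0.5150 + -1.2500i, |z|^2 = 1.8277
Iter 2: z = -0.7823 + -2.5375i, |z|^2 = 7.0509
Escaped at iteration 2

Answer: 2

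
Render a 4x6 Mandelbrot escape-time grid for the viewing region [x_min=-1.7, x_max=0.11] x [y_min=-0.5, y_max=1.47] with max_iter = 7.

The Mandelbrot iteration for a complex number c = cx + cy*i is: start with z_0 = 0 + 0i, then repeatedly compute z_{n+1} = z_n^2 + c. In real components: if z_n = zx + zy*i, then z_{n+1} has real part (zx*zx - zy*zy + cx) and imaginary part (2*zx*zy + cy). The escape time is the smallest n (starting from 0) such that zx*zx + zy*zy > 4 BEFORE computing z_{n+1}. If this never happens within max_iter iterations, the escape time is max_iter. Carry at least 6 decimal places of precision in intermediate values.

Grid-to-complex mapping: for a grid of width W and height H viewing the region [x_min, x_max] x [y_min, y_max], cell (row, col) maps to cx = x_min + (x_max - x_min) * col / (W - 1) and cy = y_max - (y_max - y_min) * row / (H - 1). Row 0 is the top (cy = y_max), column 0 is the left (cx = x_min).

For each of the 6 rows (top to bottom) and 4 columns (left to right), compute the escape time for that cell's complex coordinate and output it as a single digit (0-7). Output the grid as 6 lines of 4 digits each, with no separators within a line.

(row=0, col=0): c = -1.7000 + 1.4700i → escape time 1
(row=0, col=1): c = -1.0967 + 1.4700i → escape time 2
(row=0, col=2): c = -0.4933 + 1.4700i → escape time 2
(row=0, col=3): c = 0.1100 + 1.4700i → escape time 2
(row=1, col=0): c = -1.7000 + 1.0760i → escape time 1
(row=1, col=1): c = -1.0967 + 1.0760i → escape time 3
(row=1, col=2): c = -0.4933 + 1.0760i → escape time 4
(row=1, col=3): c = 0.1100 + 1.0760i → escape time 4
(row=2, col=0): c = -1.7000 + 0.6820i → escape time 3
(row=2, col=1): c = -1.0967 + 0.6820i → escape time 3
(row=2, col=2): c = -0.4933 + 0.6820i → escape time 7
(row=2, col=3): c = 0.1100 + 0.6820i → escape time 7
(row=3, col=0): c = -1.7000 + 0.2880i → escape time 4
(row=3, col=1): c = -1.0967 + 0.2880i → escape time 7
(row=3, col=2): c = -0.4933 + 0.2880i → escape time 7
(row=3, col=3): c = 0.1100 + 0.2880i → escape time 7
(row=4, col=0): c = -1.7000 + -0.1060i → escape time 5
(row=4, col=1): c = -1.0967 + -0.1060i → escape time 7
(row=4, col=2): c = -0.4933 + -0.1060i → escape time 7
(row=4, col=3): c = 0.1100 + -0.1060i → escape time 7
(row=5, col=0): c = -1.7000 + -0.5000i → escape time 3
(row=5, col=1): c = -1.0967 + -0.5000i → escape time 5
(row=5, col=2): c = -0.4933 + -0.5000i → escape time 7
(row=5, col=3): c = 0.1100 + -0.5000i → escape time 7

Answer: 1222
1344
3377
4777
5777
3577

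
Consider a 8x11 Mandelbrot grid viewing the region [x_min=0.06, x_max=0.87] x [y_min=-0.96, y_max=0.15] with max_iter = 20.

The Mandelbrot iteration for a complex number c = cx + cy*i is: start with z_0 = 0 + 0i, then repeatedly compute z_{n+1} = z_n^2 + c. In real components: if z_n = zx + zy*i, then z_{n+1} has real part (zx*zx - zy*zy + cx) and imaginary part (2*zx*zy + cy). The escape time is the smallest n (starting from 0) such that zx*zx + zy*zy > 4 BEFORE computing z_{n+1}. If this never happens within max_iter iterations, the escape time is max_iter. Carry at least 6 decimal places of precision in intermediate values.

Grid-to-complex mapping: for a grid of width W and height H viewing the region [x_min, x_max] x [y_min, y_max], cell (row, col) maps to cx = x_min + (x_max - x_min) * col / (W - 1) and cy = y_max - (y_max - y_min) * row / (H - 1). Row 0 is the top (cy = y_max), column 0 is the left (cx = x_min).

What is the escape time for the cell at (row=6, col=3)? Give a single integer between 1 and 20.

Answer: 7

Derivation:
z_0 = 0 + 0i, c = 0.4071 + -0.5160i
Iter 1: z = 0.4071 + -0.5160i, |z|^2 = 0.4320
Iter 2: z = 0.3067 + -0.9362i, |z|^2 = 0.9705
Iter 3: z = -0.3752 + -1.0902i, |z|^2 = 1.3292
Iter 4: z = -0.6405 + 0.3021i, |z|^2 = 0.5015
Iter 5: z = 0.7261 + -0.9030i, |z|^2 = 1.3427
Iter 6: z = 0.1189 + -1.8274i, |z|^2 = 3.3534
Iter 7: z = -2.9180 + -0.9505i, |z|^2 = 9.4183
Escaped at iteration 7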